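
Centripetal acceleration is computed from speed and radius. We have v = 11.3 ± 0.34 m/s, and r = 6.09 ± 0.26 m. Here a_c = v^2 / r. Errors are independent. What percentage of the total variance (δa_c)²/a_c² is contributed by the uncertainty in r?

(δa_c/a_c)² = (2·δv/v)² + (-1·δr/r)²
  v term: (2×0.0301)² = 0.00362
  r term: (-1×0.0427)² = 0.00182
Total = 0.00544. Share from r = 0.00182/0.00544 = 0.335.

33.5%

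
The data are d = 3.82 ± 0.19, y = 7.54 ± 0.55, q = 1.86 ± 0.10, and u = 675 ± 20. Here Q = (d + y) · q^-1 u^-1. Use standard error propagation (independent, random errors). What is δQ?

Let w = d + y = 11.4. δw = √(δd² + δy²) = √(0.0361 + 0.303) = 0.582, so δw/w = 0.0512.
Q is then a monomial in w, q, u:
δQ/Q = √((δw/w)² + (-1·δq/q)² + (-1·δu/u)²) = √(0.00262 + 0.00289 + 0.000878) = 0.0800
Q = 0.00905, so δQ = 0.0800 × 0.00905 = 0.000723.

0.000723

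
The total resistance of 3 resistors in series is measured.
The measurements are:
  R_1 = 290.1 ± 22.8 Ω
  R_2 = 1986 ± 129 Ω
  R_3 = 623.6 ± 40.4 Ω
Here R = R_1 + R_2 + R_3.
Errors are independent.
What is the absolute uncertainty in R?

For a sum/difference, combine absolute errors in quadrature:
  (δR_1)² = 520;  (δR_2)² = 16600;  (δR_3)² = 1630
δR = √(18800) = 137 Ω

137 Ω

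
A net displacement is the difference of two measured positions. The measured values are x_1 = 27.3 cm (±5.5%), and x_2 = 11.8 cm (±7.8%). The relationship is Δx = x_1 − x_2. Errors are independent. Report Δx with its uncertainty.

For a sum/difference, combine absolute errors in quadrature:
  (δx_1)² = 2.25;  (δx_2)² = 0.847
δΔx = √(3.10) = 1.76 cm
Δx = 15.5 cm.

15.5 ± 1.76 cm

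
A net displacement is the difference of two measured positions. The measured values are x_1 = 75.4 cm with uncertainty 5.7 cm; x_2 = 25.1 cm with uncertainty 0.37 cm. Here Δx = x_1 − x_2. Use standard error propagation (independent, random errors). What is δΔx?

5.71 cm

Each term contributes (cᵢ δxᵢ)² to (δΔx)²:
  (δx_1)² = 32.5;  (δx_2)² = 0.137
δΔx = √(32.6) = 5.71 cm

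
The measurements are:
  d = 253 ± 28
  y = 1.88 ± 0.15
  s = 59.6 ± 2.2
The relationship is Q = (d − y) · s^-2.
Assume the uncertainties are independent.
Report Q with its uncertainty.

Let u = d − y = 251. δu = √(δd² + δy²) = √(784 + 0.0225) = 28.0, so δu/u = 0.112.
Q is then a monomial in u, s:
δQ/Q = √((δu/u)² + (-2·δs/s)²) = √(0.0124 + 0.00545) = 0.134
Q = 0.0707, so δQ = 0.134 × 0.0707 = 0.00945.

0.0707 ± 0.00945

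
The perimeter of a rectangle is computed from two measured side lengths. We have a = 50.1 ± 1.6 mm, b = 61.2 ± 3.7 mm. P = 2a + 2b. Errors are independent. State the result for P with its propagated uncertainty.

Each term contributes (cᵢ δxᵢ)² to (δP)²:
  (2·δa)² = 10.2;  (2·δb)² = 54.8
δP = √(65.0) = 8.06 mm
P = 223 mm.

223 ± 8.06 mm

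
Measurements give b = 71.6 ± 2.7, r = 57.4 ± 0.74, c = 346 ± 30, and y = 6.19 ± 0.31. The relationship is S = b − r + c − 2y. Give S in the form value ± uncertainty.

348 ± 30.1

For a sum/difference, combine absolute errors in quadrature:
  (δb)² = 7.29;  (δr)² = 0.548;  (δc)² = 900;  (2·δy)² = 0.384
δS = √(908) = 30.1
S = 348.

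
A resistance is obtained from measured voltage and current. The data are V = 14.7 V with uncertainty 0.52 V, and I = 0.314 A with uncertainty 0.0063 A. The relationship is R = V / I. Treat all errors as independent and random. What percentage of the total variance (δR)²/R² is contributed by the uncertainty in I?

24.3%

(δR/R)² = (1·δV/V)² + (-1·δI/I)²
  V term: (1×0.0354)² = 0.00125
  I term: (-1×0.0201)² = 0.000403
Total = 0.00165. Share from I = 0.000403/0.00165 = 0.243.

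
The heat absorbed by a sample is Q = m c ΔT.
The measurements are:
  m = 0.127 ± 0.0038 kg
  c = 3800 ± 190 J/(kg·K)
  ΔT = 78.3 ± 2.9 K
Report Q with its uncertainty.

Q is a product of powers, so relative uncertainties combine in quadrature:
  (1·δm/m)² = (1×0.0299)² = 0.000895;  (1·δc/c)² = (1×0.0500)² = 0.00250;  (1·δΔT/ΔT)² = (1×0.0370)² = 0.00137
δQ/Q = √(0.00477) = 0.0690
Q = 37800 J, so δQ = 0.0690 × 37800 = 2610 J.

37800 ± 2610 J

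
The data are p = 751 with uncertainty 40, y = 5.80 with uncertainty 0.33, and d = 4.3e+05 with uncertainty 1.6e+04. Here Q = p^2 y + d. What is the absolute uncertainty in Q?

3.95e+05

Let w = p^2·y = 3.27e+06. δw/w = √((2·δp/p)² + (1·δy/y)²) = √(0.0113 + 0.00324) = 0.121, so δw = 3.95e+05.
Q = w + d: δQ = √(δw² + δd²) = √(1.56e+11 + 2.56e+08) = 3.95e+05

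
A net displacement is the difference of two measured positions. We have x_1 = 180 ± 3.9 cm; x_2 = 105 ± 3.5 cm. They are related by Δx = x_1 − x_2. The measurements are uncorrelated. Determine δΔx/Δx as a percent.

6.99%

Sums and differences: (δΔx)² = Σ (cᵢ δxᵢ)².
  (δx_1)² = 15.2;  (δx_2)² = 12.2
δΔx = √(27.5) = 5.24 cm
Δx = 75.0 cm, so δΔx/Δx = 5.24/75.0 = 0.0699.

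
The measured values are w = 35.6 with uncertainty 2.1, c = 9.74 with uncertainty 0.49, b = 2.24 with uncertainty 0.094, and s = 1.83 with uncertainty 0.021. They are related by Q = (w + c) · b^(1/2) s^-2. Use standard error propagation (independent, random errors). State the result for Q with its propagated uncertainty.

20.3 ± 1.15

Let u = w + c = 45.3. δu = √(δw² + δc²) = √(4.41 + 0.240) = 2.16, so δu/u = 0.0476.
Q is then a monomial in u, b, s:
δQ/Q = √((δu/u)² + (½·δb/b)² + (-2·δs/s)²) = √(0.00226 + 0.000440 + 0.000527) = 0.0568
Q = 20.3, so δQ = 0.0568 × 20.3 = 1.15.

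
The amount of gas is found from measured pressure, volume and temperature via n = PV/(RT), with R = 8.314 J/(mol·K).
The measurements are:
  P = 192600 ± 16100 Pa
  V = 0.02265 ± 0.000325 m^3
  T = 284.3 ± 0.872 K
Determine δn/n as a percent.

8.49%

Products/powers → add relative errors in quadrature, weighted by exponent:
  (1·δP/P)² = (1×0.0836)² = 0.00699;  (1·δV/V)² = (1×0.0143)² = 0.000206;  (-1·δT/T)² = (-1×0.00307)² = 9.41e-06
δn/n = √(0.00720) = 0.0849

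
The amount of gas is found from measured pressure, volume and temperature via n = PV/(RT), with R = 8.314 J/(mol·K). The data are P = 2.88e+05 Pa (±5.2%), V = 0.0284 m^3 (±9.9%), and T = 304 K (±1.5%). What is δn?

Relative error in a monomial: (δn/n)² = Σ (nᵢ · δxᵢ/xᵢ)².
  (1·δP/P)² = (1×0.0520)² = 0.00270;  (1·δV/V)² = (1×0.0990)² = 0.00980;  (-1·δT/T)² = (-1×0.0150)² = 0.000225
δn/n = √(0.0127) = 0.113
n = 3.24 mol, so δn = 0.113 × 3.24 = 0.365 mol.

0.365 mol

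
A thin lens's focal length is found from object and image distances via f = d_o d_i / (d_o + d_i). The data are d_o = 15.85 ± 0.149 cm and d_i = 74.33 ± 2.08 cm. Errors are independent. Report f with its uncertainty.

13.06 ± 0.120 cm

∂f/∂d_o = (d_i/(d_o+d_i))² = 0.679;  ∂f/∂d_i = (d_o/(d_o+d_i))² = 0.0309
δf = √((∂f/∂d_o · δd_o)² + (∂f/∂d_i · δd_i)²) = √(0.0102 + 0.00413) = 0.120 cm
f = 13.06 cm.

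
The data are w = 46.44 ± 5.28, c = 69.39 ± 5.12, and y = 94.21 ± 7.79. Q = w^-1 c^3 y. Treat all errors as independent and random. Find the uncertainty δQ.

1.78e+05

Each factor contributes (exponent × relative error)² to (δQ/Q)²:
  (-1·δw/w)² = (-1×0.114)² = 0.0129;  (3·δc/c)² = (3×0.0738)² = 0.0490;  (1·δy/y)² = (1×0.0827)² = 0.00684
δQ/Q = √(0.0688) = 0.262
Q = 677800, so δQ = 0.262 × 677800 = 1.78e+05.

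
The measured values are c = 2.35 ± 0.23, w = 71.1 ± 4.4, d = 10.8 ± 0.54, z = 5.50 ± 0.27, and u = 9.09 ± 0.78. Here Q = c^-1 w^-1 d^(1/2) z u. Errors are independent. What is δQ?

0.152

Relative error in a monomial: (δQ/Q)² = Σ (nᵢ · δxᵢ/xᵢ)².
  (-1·δc/c)² = (-1×0.0979)² = 0.00958;  (-1·δw/w)² = (-1×0.0619)² = 0.00383;  (½·δd/d)² = (0.5×0.0500)² = 0.000625;  (1·δz/z)² = (1×0.0491)² = 0.00241;  (1·δu/u)² = (1×0.0858)² = 0.00736
δQ/Q = √(0.0238) = 0.154
Q = 0.983, so δQ = 0.154 × 0.983 = 0.152.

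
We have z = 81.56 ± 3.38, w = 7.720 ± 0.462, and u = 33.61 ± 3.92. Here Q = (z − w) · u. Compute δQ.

311

Let h = z − w = 73.84. δh = √(δz² + δw²) = √(11.4 + 0.213) = 3.41, so δh/h = 0.0462.
Q is then a monomial in h, u:
δQ/Q = √((δh/h)² + (1·δu/u)²) = √(0.00213 + 0.0136) = 0.125
Q = 2482, so δQ = 0.125 × 2482 = 311.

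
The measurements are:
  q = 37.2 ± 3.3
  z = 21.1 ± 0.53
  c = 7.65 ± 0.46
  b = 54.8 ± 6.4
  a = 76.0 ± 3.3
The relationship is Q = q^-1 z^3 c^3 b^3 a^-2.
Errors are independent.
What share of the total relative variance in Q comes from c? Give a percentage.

(δQ/Q)² = (-1·δq/q)² + (3·δz/z)² + (3·δc/c)² + (3·δb/b)² + (-2·δa/a)²
  q term: (-1×0.0887)² = 0.00787
  z term: (3×0.0251)² = 0.00568
  c term: (3×0.0601)² = 0.0325
  b term: (3×0.117)² = 0.123
  a term: (-2×0.0434)² = 0.00754
Total = 0.176. Share from c = 0.0325/0.176 = 0.184.

18.4%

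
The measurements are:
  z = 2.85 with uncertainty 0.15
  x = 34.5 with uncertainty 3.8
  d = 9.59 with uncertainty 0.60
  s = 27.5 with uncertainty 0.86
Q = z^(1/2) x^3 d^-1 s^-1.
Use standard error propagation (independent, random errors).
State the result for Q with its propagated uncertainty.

Each factor contributes (exponent × relative error)² to (δQ/Q)²:
  (½·δz/z)² = (0.5×0.0526)² = 0.000693;  (3·δx/x)² = (3×0.110)² = 0.109;  (-1·δd/d)² = (-1×0.0626)² = 0.00391;  (-1·δs/s)² = (-1×0.0313)² = 0.000978
δQ/Q = √(0.115) = 0.339
Q = 263, so δQ = 0.339 × 263 = 89.1.

263 ± 89.1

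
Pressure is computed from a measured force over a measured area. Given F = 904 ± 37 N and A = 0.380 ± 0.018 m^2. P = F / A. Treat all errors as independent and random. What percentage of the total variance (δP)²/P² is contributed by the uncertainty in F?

(δP/P)² = (1·δF/F)² + (-1·δA/A)²
  F term: (1×0.0409)² = 0.00168
  A term: (-1×0.0474)² = 0.00224
Total = 0.00392. Share from F = 0.00168/0.00392 = 0.427.

42.7%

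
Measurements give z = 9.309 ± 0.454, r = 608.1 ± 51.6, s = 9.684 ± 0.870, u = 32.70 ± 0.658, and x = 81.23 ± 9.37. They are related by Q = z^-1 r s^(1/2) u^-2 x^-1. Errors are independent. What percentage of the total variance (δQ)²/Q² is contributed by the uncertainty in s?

7.61%

(δQ/Q)² = (-1·δz/z)² + (1·δr/r)² + (½·δs/s)² + (-2·δu/u)² + (-1·δx/x)²
  z term: (-1×0.0488)² = 0.00238
  r term: (1×0.0849)² = 0.00720
  s term: (0.5×0.0898)² = 0.00202
  u term: (-2×0.0201)² = 0.00162
  x term: (-1×0.115)² = 0.0133
Total = 0.0265. Share from s = 0.00202/0.0265 = 0.0761.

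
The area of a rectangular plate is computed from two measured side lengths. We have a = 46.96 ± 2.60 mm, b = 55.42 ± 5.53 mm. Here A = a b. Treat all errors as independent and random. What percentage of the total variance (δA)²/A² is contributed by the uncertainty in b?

76.5%

(δA/A)² = (1·δa/a)² + (1·δb/b)²
  a term: (1×0.0554)² = 0.00307
  b term: (1×0.0998)² = 0.00996
Total = 0.0130. Share from b = 0.00996/0.0130 = 0.765.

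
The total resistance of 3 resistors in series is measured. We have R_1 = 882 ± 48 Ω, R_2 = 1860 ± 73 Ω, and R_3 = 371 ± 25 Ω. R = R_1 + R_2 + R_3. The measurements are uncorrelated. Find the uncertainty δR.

90.9 Ω

Sums and differences: (δR)² = Σ (cᵢ δxᵢ)².
  (δR_1)² = 2300;  (δR_2)² = 5330;  (δR_3)² = 625
δR = √(8260) = 90.9 Ω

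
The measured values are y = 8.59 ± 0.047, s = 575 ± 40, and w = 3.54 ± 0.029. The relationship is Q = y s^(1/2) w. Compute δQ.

26.4

Since Q is a product/quotient, work with relative uncertainties:
  (1·δy/y)² = (1×0.00547)² = 2.99e-05;  (½·δs/s)² = (0.5×0.0696)² = 0.00121;  (1·δw/w)² = (1×0.00819)² = 6.71e-05
δQ/Q = √(0.00131) = 0.0362
Q = 729, so δQ = 0.0362 × 729 = 26.4.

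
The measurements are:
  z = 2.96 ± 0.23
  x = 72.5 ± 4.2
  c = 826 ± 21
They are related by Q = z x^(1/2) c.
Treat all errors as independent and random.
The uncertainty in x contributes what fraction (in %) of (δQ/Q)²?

(δQ/Q)² = (1·δz/z)² + (½·δx/x)² + (1·δc/c)²
  z term: (1×0.0777)² = 0.00604
  x term: (0.5×0.0579)² = 0.000839
  c term: (1×0.0254)² = 0.000646
Total = 0.00752. Share from x = 0.000839/0.00752 = 0.112.

11.2%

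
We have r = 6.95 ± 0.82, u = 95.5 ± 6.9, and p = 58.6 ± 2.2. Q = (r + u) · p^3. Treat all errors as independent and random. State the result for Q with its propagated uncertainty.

(2.06 ± 0.271) × 10^7

Let w = r + u = 102. δw = √(δr² + δu²) = √(0.672 + 47.6) = 6.95, so δw/w = 0.0678.
Q is then a monomial in w, p:
δQ/Q = √((δw/w)² + (3·δp/p)²) = √(0.00460 + 0.0127) = 0.131
Q = 2.06e+07, so δQ = 0.131 × 2.06e+07 = 2.71e+06.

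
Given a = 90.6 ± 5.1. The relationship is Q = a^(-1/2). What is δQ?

Q ∝ a^(-1/2), so δQ/Q = |−½| · δa/a = 0.5 × 0.0563 = 0.0281.
Q = 0.105, so δQ = 0.0281 × 0.105 = 0.00296.

0.00296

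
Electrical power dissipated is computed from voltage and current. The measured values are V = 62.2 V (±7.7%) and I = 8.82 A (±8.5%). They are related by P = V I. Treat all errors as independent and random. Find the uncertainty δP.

62.9 W

Each factor contributes (exponent × relative error)² to (δP/P)²:
  (1·δV/V)² = (1×0.0770)² = 0.00593;  (1·δI/I)² = (1×0.0850)² = 0.00723
δP/P = √(0.0132) = 0.115
P = 549 W, so δP = 0.115 × 549 = 62.9 W.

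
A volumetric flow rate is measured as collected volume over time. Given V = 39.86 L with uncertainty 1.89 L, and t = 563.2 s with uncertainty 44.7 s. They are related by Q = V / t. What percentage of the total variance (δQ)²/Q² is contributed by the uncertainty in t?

73.7%

(δQ/Q)² = (1·δV/V)² + (-1·δt/t)²
  V term: (1×0.0474)² = 0.00225
  t term: (-1×0.0794)² = 0.00630
Total = 0.00855. Share from t = 0.00630/0.00855 = 0.737.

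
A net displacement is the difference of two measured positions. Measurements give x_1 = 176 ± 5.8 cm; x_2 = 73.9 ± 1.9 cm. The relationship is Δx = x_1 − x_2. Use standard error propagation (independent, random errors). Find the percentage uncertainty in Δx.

Absolute uncertainties add in quadrature for a linear combination:
  (δx_1)² = 33.6;  (δx_2)² = 3.61
δΔx = √(37.2) = 6.10 cm
Δx = 102 cm, so δΔx/Δx = 6.10/102 = 0.0598.

5.98%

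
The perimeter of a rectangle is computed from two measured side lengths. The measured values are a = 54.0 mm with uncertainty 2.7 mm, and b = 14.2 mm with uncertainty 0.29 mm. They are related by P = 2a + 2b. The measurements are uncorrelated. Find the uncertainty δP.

5.43 mm

Absolute uncertainties add in quadrature for a linear combination:
  (2·δa)² = 29.2;  (2·δb)² = 0.336
δP = √(29.5) = 5.43 mm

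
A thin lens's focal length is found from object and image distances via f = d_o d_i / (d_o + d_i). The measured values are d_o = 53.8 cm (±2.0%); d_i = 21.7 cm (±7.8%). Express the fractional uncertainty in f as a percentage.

5.59%

∂f/∂d_o = (d_i/(d_o+d_i))² = 0.0826;  ∂f/∂d_i = (d_o/(d_o+d_i))² = 0.508
δf = √((∂f/∂d_o · δd_o)² + (∂f/∂d_i · δd_i)²) = √(0.00790 + 0.739) = 0.864 cm
f = 15.5 cm, so δf/f = 0.864/15.5 = 0.0559.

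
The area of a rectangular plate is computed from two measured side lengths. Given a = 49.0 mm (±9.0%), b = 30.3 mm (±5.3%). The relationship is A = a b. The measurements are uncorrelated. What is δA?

155 mm^2

For a monomial A ∝ a, b, fractional errors add in quadrature:
  (1·δa/a)² = (1×0.0900)² = 0.00810;  (1·δb/b)² = (1×0.0530)² = 0.00281
δA/A = √(0.0109) = 0.104
A = 1480 mm^2, so δA = 0.104 × 1480 = 155 mm^2.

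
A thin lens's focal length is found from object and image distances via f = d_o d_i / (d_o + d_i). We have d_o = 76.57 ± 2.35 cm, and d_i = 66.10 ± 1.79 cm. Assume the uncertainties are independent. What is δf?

0.721 cm

∂f/∂d_o = (d_i/(d_o+d_i))² = 0.215;  ∂f/∂d_i = (d_o/(d_o+d_i))² = 0.288
δf = √((∂f/∂d_o · δd_o)² + (∂f/∂d_i · δd_i)²) = √(0.254 + 0.266) = 0.721 cm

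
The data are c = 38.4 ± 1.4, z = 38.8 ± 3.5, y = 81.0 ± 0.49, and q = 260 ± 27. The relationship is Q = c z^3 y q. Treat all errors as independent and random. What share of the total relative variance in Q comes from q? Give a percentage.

(δQ/Q)² = (1·δc/c)² + (3·δz/z)² + (1·δy/y)² + (1·δq/q)²
  c term: (1×0.0365)² = 0.00133
  z term: (3×0.0902)² = 0.0732
  y term: (1×0.00605)² = 3.66e-05
  q term: (1×0.104)² = 0.0108
Total = 0.0854. Share from q = 0.0108/0.0854 = 0.126.

12.6%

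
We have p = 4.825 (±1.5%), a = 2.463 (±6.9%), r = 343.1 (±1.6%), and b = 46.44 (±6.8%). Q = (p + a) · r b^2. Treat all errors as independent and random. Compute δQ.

7.51e+05

Let u = p + a = 7.288. δu = √(δp² + δa²) = √(0.00524 + 0.0289) = 0.185, so δu/u = 0.0253.
Q is then a monomial in u, r, b:
δQ/Q = √((δu/u)² + (1·δr/r)² + (2·δb/b)²) = √(0.000642 + 0.000256 + 0.0185) = 0.139
Q = 5.393e+06, so δQ = 0.139 × 5.393e+06 = 7.51e+05.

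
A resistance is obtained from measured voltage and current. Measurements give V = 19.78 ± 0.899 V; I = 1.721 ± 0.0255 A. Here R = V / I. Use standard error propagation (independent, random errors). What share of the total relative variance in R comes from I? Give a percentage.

9.61%

(δR/R)² = (1·δV/V)² + (-1·δI/I)²
  V term: (1×0.0454)² = 0.00207
  I term: (-1×0.0148)² = 0.000220
Total = 0.00229. Share from I = 0.000220/0.00229 = 0.0961.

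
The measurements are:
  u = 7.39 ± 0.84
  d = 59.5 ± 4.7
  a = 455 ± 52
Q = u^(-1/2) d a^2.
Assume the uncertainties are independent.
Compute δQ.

1.13e+06

Q is a product of powers, so relative uncertainties combine in quadrature:
  (−½·δu/u)² = (-0.5×0.114)² = 0.00323;  (1·δd/d)² = (1×0.0790)² = 0.00624;  (2·δa/a)² = (2×0.114)² = 0.0522
δQ/Q = √(0.0617) = 0.248
Q = 4.53e+06, so δQ = 0.248 × 4.53e+06 = 1.13e+06.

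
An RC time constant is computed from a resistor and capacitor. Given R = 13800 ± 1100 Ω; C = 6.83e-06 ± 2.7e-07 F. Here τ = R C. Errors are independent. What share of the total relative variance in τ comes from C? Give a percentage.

(δτ/τ)² = (1·δR/R)² + (1·δC/C)²
  R term: (1×0.0797)² = 0.00635
  C term: (1×0.0395)² = 0.00156
Total = 0.00792. Share from C = 0.00156/0.00792 = 0.197.

19.7%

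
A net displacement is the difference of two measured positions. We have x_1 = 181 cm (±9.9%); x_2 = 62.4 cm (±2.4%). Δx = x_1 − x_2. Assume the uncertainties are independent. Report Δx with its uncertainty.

119 ± 18.0 cm

Sums and differences: (δΔx)² = Σ (cᵢ δxᵢ)².
  (δx_1)² = 321;  (δx_2)² = 2.24
δΔx = √(323) = 18.0 cm
Δx = 119 cm.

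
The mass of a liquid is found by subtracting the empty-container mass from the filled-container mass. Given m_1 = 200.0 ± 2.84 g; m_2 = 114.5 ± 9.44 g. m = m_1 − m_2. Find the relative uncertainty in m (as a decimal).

For a sum/difference, combine absolute errors in quadrature:
  (δm_1)² = 8.07;  (δm_2)² = 89.1
δm = √(97.2) = 9.86 g
m = 85.50 g, so δm/m = 9.86/85.50 = 0.115.

0.115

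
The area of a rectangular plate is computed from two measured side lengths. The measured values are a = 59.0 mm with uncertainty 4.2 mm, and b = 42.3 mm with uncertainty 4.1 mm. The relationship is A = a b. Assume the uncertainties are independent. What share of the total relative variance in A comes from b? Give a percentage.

65.0%

(δA/A)² = (1·δa/a)² + (1·δb/b)²
  a term: (1×0.0712)² = 0.00507
  b term: (1×0.0969)² = 0.00939
Total = 0.0145. Share from b = 0.00939/0.0145 = 0.650.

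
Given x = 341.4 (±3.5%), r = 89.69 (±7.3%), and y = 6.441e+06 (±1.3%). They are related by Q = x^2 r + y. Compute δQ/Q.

Let p = x^2·r = 1.045e+07. δp/p = √((2·δx/x)² + (1·δr/r)²) = √(0.00490 + 0.00533) = 0.101, so δp = 1.06e+06.
Q = p + y: δQ = √(δp² + δy²) = √(1.12e+12 + 7.01e+09) = 1.06e+06
Q = 1.689e+07, so δQ/Q = 1.06e+06/1.689e+07 = 0.0628.

0.0628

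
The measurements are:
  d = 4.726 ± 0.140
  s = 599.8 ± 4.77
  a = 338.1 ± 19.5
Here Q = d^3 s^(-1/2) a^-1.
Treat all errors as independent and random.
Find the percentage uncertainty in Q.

Q is a product of powers, so relative uncertainties combine in quadrature:
  (3·δd/d)² = (3×0.0296)² = 0.00790;  (−½·δs/s)² = (-0.5×0.00795)² = 1.58e-05;  (-1·δa/a)² = (-1×0.0577)² = 0.00333
δQ/Q = √(0.0112) = 0.106

10.6%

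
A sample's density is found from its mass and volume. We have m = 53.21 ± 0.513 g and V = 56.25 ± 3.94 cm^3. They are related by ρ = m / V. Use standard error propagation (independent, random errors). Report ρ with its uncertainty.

0.9460 ± 0.0669 g/cm^3

For a monomial ρ ∝ m, V^-1, fractional errors add in quadrature:
  (1·δm/m)² = (1×0.00964)² = 9.29e-05;  (-1·δV/V)² = (-1×0.0700)² = 0.00491
δρ/ρ = √(0.00500) = 0.0707
ρ = 0.9460 g/cm^3, so δρ = 0.0707 × 0.9460 = 0.0669 g/cm^3.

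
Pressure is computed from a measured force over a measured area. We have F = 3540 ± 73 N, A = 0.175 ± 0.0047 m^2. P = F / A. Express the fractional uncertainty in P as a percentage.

3.39%

For a monomial P ∝ F, A^-1, fractional errors add in quadrature:
  (1·δF/F)² = (1×0.0206)² = 0.000425;  (-1·δA/A)² = (-1×0.0269)² = 0.000721
δP/P = √(0.00115) = 0.0339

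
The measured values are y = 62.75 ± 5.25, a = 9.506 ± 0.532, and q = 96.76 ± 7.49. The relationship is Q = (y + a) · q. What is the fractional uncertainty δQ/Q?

0.106

Let u = y + a = 72.26. δu = √(δy² + δa²) = √(27.6 + 0.283) = 5.28, so δu/u = 0.0730.
Q is then a monomial in u, q:
δQ/Q = √((δu/u)² + (1·δq/q)²) = √(0.00533 + 0.00599) = 0.106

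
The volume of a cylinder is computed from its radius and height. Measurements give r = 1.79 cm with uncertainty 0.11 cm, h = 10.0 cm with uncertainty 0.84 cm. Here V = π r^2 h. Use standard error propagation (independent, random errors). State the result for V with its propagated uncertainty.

101 ± 15.0 cm^3

For a monomial V ∝ r^2, h, fractional errors add in quadrature:
  (2·δr/r)² = (2×0.0615)² = 0.0151;  (1·δh/h)² = (1×0.0840)² = 0.00706
δV/V = √(0.0222) = 0.149
V = 101 cm^3, so δV = 0.149 × 101 = 15.0 cm^3.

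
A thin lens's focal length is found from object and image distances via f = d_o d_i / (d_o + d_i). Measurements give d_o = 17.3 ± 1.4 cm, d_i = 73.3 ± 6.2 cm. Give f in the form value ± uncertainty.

14.0 ± 0.944 cm

∂f/∂d_o = (d_i/(d_o+d_i))² = 0.655;  ∂f/∂d_i = (d_o/(d_o+d_i))² = 0.0365
δf = √((∂f/∂d_o · δd_o)² + (∂f/∂d_i · δd_i)²) = √(0.840 + 0.0511) = 0.944 cm
f = 14.0 cm.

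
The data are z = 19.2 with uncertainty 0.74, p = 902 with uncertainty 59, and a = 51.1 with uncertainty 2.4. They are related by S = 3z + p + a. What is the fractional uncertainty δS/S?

0.0585

S is a linear combination, so absolute uncertainties add in quadrature:
  (3·δz)² = 4.93;  (δp)² = 3480;  (δa)² = 5.76
δS = √(3490) = 59.1
S = 1010, so δS/S = 59.1/1010 = 0.0585.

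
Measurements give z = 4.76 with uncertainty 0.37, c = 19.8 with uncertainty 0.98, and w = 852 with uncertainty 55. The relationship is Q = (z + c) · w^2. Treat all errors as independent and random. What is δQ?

Let u = z + c = 24.6. δu = √(δz² + δc²) = √(0.137 + 0.960) = 1.05, so δu/u = 0.0427.
Q is then a monomial in u, w:
δQ/Q = √((δu/u)² + (2·δw/w)²) = √(0.00182 + 0.0167) = 0.136
Q = 1.78e+07, so δQ = 0.136 × 1.78e+07 = 2.42e+06.

2.42e+06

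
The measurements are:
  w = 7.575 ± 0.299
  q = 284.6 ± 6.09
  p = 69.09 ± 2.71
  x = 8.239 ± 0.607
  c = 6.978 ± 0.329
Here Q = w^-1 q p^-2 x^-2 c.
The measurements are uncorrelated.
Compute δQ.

Each factor contributes (exponent × relative error)² to (δQ/Q)²:
  (-1·δw/w)² = (-1×0.0395)² = 0.00156;  (1·δq/q)² = (1×0.0214)² = 0.000458;  (-2·δp/p)² = (-2×0.0392)² = 0.00615;  (-2·δx/x)² = (-2×0.0737)² = 0.0217;  (1·δc/c)² = (1×0.0471)² = 0.00222
δQ/Q = √(0.0321) = 0.179
Q = 0.0008091, so δQ = 0.179 × 0.0008091 = 0.000145.

0.000145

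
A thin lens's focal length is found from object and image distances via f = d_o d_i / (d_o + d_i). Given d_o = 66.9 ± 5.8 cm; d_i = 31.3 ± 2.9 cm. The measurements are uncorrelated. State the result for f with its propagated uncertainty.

∂f/∂d_o = (d_i/(d_o+d_i))² = 0.102;  ∂f/∂d_i = (d_o/(d_o+d_i))² = 0.464
δf = √((∂f/∂d_o · δd_o)² + (∂f/∂d_i · δd_i)²) = √(0.347 + 1.81) = 1.47 cm
f = 21.3 cm.

21.3 ± 1.47 cm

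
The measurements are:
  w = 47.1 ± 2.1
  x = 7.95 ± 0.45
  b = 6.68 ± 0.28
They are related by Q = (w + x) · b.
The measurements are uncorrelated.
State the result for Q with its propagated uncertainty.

Let u = w + x = 55.1. δu = √(δw² + δx²) = √(4.41 + 0.203) = 2.15, so δu/u = 0.0390.
Q is then a monomial in u, b:
δQ/Q = √((δu/u)² + (1·δb/b)²) = √(0.00152 + 0.00176) = 0.0573
Q = 368, so δQ = 0.0573 × 368 = 21.1.

368 ± 21.1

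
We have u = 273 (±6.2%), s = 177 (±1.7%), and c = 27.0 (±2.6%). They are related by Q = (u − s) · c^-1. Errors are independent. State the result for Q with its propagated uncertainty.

Let w = u − s = 96.0. δw = √(δu² + δs²) = √(286 + 9.05) = 17.2, so δw/w = 0.179.
Q is then a monomial in w, c:
δQ/Q = √((δw/w)² + (-1·δc/c)²) = √(0.0321 + 0.000676) = 0.181
Q = 3.56, so δQ = 0.181 × 3.56 = 0.643.

3.56 ± 0.643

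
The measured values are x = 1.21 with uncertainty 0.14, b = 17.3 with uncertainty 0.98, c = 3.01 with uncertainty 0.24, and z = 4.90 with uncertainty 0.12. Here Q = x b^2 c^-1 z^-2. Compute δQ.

Products/powers → add relative errors in quadrature, weighted by exponent:
  (1·δx/x)² = (1×0.116)² = 0.0134;  (2·δb/b)² = (2×0.0566)² = 0.0128;  (-1·δc/c)² = (-1×0.0797)² = 0.00636;  (-2·δz/z)² = (-2×0.0245)² = 0.00240
δQ/Q = √(0.0350) = 0.187
Q = 5.01, so δQ = 0.187 × 5.01 = 0.937.

0.937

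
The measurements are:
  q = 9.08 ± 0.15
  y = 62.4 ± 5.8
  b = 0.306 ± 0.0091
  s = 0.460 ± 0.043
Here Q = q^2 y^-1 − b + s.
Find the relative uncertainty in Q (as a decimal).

Let p = q^2·y^-1 = 1.32. δp/p = √((2·δq/q)² + (-1·δy/y)²) = √(0.00109 + 0.00864) = 0.0986, so δp = 0.130.
Q = p − b + s: δQ = √(δp² + δb² + δs²) = √(0.0170 + 8.28e-05 + 0.00185) = 0.138
Q = 1.48, so δQ/Q = 0.138/1.48 = 0.0932.

0.0932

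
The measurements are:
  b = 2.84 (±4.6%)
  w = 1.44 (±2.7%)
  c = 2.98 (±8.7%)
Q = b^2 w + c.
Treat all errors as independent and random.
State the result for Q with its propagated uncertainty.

Let p = b^2·w = 11.6. δp/p = √((2·δb/b)² + (1·δw/w)²) = √(0.00846 + 0.000729) = 0.0959, so δp = 1.11.
Q = p + c: δQ = √(δp² + δc²) = √(1.24 + 0.0672) = 1.14
Q = 14.6.

14.6 ± 1.14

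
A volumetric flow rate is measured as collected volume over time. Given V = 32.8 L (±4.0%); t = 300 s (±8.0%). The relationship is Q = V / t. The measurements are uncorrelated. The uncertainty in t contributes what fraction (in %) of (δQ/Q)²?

(δQ/Q)² = (1·δV/V)² + (-1·δt/t)²
  V term: (1×0.0400)² = 0.00160
  t term: (-1×0.0800)² = 0.00640
Total = 0.00800. Share from t = 0.00640/0.00800 = 0.800.

80.0%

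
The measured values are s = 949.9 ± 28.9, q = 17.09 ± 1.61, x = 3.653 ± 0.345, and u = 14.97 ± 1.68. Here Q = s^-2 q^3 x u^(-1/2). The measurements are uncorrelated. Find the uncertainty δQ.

Since Q is a product/quotient, work with relative uncertainties:
  (-2·δs/s)² = (-2×0.0304)² = 0.00370;  (3·δq/q)² = (3×0.0942)² = 0.0799;  (1·δx/x)² = (1×0.0944)² = 0.00892;  (−½·δu/u)² = (-0.5×0.112)² = 0.00315
δQ/Q = √(0.0956) = 0.309
Q = 0.005223, so δQ = 0.309 × 0.005223 = 0.00162.

0.00162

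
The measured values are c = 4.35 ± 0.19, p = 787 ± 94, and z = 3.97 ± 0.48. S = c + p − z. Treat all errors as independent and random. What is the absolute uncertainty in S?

Each term contributes (cᵢ δxᵢ)² to (δS)²:
  (δc)² = 0.0361;  (δp)² = 8840;  (δz)² = 0.230
δS = √(8840) = 94.0

94.0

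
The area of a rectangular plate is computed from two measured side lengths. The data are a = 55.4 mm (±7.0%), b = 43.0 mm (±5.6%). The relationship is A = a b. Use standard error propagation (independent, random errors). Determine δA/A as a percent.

Relative error in a monomial: (δA/A)² = Σ (nᵢ · δxᵢ/xᵢ)².
  (1·δa/a)² = (1×0.0700)² = 0.00490;  (1·δb/b)² = (1×0.0560)² = 0.00314
δA/A = √(0.00804) = 0.0896

8.96%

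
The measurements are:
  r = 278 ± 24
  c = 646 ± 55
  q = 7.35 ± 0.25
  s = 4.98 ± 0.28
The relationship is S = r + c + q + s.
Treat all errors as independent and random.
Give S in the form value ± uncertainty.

936 ± 60.0

Absolute uncertainties add in quadrature for a linear combination:
  (δr)² = 576;  (δc)² = 3020;  (δq)² = 0.0625;  (δs)² = 0.0784
δS = √(3600) = 60.0
S = 936.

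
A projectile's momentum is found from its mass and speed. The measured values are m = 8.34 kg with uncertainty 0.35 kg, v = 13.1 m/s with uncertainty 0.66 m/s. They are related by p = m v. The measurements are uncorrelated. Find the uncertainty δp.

7.16 kg·m/s

Since p is a product/quotient, work with relative uncertainties:
  (1·δm/m)² = (1×0.0420)² = 0.00176;  (1·δv/v)² = (1×0.0504)² = 0.00254
δp/p = √(0.00430) = 0.0656
p = 109 kg·m/s, so δp = 0.0656 × 109 = 7.16 kg·m/s.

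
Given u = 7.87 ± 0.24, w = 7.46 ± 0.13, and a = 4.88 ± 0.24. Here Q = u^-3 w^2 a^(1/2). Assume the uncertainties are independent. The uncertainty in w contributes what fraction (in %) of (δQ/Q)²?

11.9%

(δQ/Q)² = (-3·δu/u)² + (2·δw/w)² + (½·δa/a)²
  u term: (-3×0.0305)² = 0.00837
  w term: (2×0.0174)² = 0.00121
  a term: (0.5×0.0492)² = 0.000605
Total = 0.0102. Share from w = 0.00121/0.0102 = 0.119.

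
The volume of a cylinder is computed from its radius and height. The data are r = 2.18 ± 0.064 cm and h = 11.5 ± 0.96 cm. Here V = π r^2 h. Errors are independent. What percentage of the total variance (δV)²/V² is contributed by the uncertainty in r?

33.1%

(δV/V)² = (2·δr/r)² + (1·δh/h)²
  r term: (2×0.0294)² = 0.00345
  h term: (1×0.0835)² = 0.00697
Total = 0.0104. Share from r = 0.00345/0.0104 = 0.331.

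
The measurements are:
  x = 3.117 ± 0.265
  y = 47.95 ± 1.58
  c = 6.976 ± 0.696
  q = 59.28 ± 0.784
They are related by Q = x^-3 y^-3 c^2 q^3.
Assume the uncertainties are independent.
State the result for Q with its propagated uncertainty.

For a monomial Q ∝ x^-3, y^-3, c^2, q^3, fractional errors add in quadrature:
  (-3·δx/x)² = (-3×0.0850)² = 0.0651;  (-3·δy/y)² = (-3×0.0330)² = 0.00977;  (2·δc/c)² = (2×0.0998)² = 0.0398;  (3·δq/q)² = (3×0.0132)² = 0.00157
δQ/Q = √(0.116) = 0.341
Q = 3.036, so δQ = 0.341 × 3.036 = 1.04.

3.036 ± 1.04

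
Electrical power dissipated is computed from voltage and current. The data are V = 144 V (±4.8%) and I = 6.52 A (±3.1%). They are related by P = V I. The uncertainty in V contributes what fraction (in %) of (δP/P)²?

70.6%

(δP/P)² = (1·δV/V)² + (1·δI/I)²
  V term: (1×0.0480)² = 0.00230
  I term: (1×0.0310)² = 0.000961
Total = 0.00327. Share from V = 0.00230/0.00327 = 0.706.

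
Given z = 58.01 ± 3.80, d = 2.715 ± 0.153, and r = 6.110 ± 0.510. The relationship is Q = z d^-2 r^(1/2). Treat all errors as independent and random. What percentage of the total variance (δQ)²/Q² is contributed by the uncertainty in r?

(δQ/Q)² = (1·δz/z)² + (-2·δd/d)² + (½·δr/r)²
  z term: (1×0.0655)² = 0.00429
  d term: (-2×0.0564)² = 0.0127
  r term: (0.5×0.0835)² = 0.00174
Total = 0.0187. Share from r = 0.00174/0.0187 = 0.0930.

9.30%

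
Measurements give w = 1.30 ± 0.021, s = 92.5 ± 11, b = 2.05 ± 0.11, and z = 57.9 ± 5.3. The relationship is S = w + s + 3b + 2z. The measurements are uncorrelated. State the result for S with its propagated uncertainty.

For a sum/difference, combine absolute errors in quadrature:
  (δw)² = 0.000441;  (δs)² = 121;  (3·δb)² = 0.109;  (2·δz)² = 112
δS = √(233) = 15.3
S = 216.

216 ± 15.3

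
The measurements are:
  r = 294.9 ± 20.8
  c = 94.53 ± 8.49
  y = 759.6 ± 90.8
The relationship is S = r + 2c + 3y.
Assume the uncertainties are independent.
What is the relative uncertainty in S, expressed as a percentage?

For a sum/difference, combine absolute errors in quadrature:
  (δr)² = 433;  (2·δc)² = 288;  (3·δy)² = 74200
δS = √(74900) = 274
S = 2763, so δS/S = 274/2763 = 0.0991.

9.91%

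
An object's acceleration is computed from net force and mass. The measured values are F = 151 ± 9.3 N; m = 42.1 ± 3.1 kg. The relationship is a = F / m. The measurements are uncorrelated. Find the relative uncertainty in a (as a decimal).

For a monomial a ∝ F, m^-1, fractional errors add in quadrature:
  (1·δF/F)² = (1×0.0616)² = 0.00379;  (-1·δm/m)² = (-1×0.0736)² = 0.00542
δa/a = √(0.00922) = 0.0960

0.0960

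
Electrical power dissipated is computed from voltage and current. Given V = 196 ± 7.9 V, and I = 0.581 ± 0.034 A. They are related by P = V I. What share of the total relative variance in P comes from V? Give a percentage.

32.2%

(δP/P)² = (1·δV/V)² + (1·δI/I)²
  V term: (1×0.0403)² = 0.00162
  I term: (1×0.0585)² = 0.00342
Total = 0.00505. Share from V = 0.00162/0.00505 = 0.322.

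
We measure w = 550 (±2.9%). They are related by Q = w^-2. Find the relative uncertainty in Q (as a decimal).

0.0580

For a monomial Q ∝ w^-2, fractional errors add in quadrature:
  (-2·δw/w)² = (-2×0.0290)² = 0.00336
δQ/Q = √(0.00336) = 0.0580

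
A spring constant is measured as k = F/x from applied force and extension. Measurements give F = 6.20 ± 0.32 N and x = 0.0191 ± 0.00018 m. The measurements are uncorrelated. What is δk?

17.0 N/m

k is a product of powers, so relative uncertainties combine in quadrature:
  (1·δF/F)² = (1×0.0516)² = 0.00266;  (-1·δx/x)² = (-1×0.00942)² = 8.88e-05
δk/k = √(0.00275) = 0.0525
k = 325 N/m, so δk = 0.0525 × 325 = 17.0 N/m.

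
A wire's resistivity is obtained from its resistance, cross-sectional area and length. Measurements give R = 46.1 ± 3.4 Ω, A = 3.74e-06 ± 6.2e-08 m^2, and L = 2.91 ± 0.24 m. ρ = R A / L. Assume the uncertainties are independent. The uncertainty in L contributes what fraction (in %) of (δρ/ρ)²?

54.3%

(δρ/ρ)² = (1·δR/R)² + (1·δA/A)² + (-1·δL/L)²
  R term: (1×0.0738)² = 0.00544
  A term: (1×0.0166)² = 0.000275
  L term: (-1×0.0825)² = 0.00680
Total = 0.0125. Share from L = 0.00680/0.0125 = 0.543.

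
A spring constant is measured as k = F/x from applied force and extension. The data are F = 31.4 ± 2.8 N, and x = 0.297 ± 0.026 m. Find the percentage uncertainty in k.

12.5%

Relative error in a monomial: (δk/k)² = Σ (nᵢ · δxᵢ/xᵢ)².
  (1·δF/F)² = (1×0.0892)² = 0.00795;  (-1·δx/x)² = (-1×0.0875)² = 0.00766
δk/k = √(0.0156) = 0.125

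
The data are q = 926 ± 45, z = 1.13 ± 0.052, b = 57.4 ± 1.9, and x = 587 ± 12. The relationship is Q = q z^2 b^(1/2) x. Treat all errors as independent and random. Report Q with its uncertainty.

Since Q is a product/quotient, work with relative uncertainties:
  (1·δq/q)² = (1×0.0486)² = 0.00236;  (2·δz/z)² = (2×0.0460)² = 0.00847;  (½·δb/b)² = (0.5×0.0331)² = 0.000274;  (1·δx/x)² = (1×0.0204)² = 0.000418
δQ/Q = √(0.0115) = 0.107
Q = 5.26e+06, so δQ = 0.107 × 5.26e+06 = 5.64e+05.

(5.26 ± 0.564) × 10^6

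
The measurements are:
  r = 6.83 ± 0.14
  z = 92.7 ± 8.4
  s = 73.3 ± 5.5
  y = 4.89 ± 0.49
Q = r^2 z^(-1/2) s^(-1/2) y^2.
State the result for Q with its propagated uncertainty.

Since Q is a product/quotient, work with relative uncertainties:
  (2·δr/r)² = (2×0.0205)² = 0.00168;  (−½·δz/z)² = (-0.5×0.0906)² = 0.00205;  (−½·δs/s)² = (-0.5×0.0750)² = 0.00141;  (2·δy/y)² = (2×0.100)² = 0.0402
δQ/Q = √(0.0453) = 0.213
Q = 13.5, so δQ = 0.213 × 13.5 = 2.88.

13.5 ± 2.88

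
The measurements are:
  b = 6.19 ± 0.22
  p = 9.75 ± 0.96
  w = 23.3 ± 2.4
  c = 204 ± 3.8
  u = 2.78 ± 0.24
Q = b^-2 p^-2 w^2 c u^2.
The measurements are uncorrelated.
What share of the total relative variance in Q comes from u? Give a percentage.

25.6%

(δQ/Q)² = (-2·δb/b)² + (-2·δp/p)² + (2·δw/w)² + (1·δc/c)² + (2·δu/u)²
  b term: (-2×0.0355)² = 0.00505
  p term: (-2×0.0985)² = 0.0388
  w term: (2×0.103)² = 0.0424
  c term: (1×0.0186)² = 0.000347
  u term: (2×0.0863)² = 0.0298
Total = 0.116. Share from u = 0.0298/0.116 = 0.256.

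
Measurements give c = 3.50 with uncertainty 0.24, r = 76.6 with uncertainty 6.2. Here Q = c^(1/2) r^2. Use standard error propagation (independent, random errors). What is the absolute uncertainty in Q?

1820

Relative error in a monomial: (δQ/Q)² = Σ (nᵢ · δxᵢ/xᵢ)².
  (½·δc/c)² = (0.5×0.0686)² = 0.00118;  (2·δr/r)² = (2×0.0809)² = 0.0262
δQ/Q = √(0.0274) = 0.165
Q = 11000, so δQ = 0.165 × 11000 = 1820.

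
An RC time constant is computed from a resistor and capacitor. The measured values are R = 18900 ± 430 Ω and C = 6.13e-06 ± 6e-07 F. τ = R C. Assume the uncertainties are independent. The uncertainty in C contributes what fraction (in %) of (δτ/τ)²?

94.9%

(δτ/τ)² = (1·δR/R)² + (1·δC/C)²
  R term: (1×0.0228)² = 0.000518
  C term: (1×0.0979)² = 0.00958
Total = 0.0101. Share from C = 0.00958/0.0101 = 0.949.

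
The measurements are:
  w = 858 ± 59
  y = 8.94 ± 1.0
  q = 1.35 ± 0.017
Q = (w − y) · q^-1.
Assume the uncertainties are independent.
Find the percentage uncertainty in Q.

7.06%

Let u = w − y = 849. δu = √(δw² + δy²) = √(3480 + 1.00) = 59.0, so δu/u = 0.0695.
Q is then a monomial in u, q:
δQ/Q = √((δu/u)² + (-1·δq/q)²) = √(0.00483 + 0.000159) = 0.0706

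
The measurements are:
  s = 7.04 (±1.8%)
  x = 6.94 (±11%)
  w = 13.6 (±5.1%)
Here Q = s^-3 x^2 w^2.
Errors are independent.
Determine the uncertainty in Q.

6.34

Each factor contributes (exponent × relative error)² to (δQ/Q)²:
  (-3·δs/s)² = (-3×0.0180)² = 0.00292;  (2·δx/x)² = (2×0.110)² = 0.0484;  (2·δw/w)² = (2×0.0510)² = 0.0104
δQ/Q = √(0.0617) = 0.248
Q = 25.5, so δQ = 0.248 × 25.5 = 6.34.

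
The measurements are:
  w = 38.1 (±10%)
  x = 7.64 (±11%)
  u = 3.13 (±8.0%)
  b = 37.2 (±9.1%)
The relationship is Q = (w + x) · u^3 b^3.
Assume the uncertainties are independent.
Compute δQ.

2.7e+07

Let h = w + x = 45.7. δh = √(δw² + δx²) = √(14.5 + 0.706) = 3.90, so δh/h = 0.0853.
Q is then a monomial in h, u, b:
δQ/Q = √((δh/h)² + (3·δu/u)² + (3·δb/b)²) = √(0.00728 + 0.0576 + 0.0745) = 0.373
Q = 7.22e+07, so δQ = 0.373 × 7.22e+07 = 2.7e+07.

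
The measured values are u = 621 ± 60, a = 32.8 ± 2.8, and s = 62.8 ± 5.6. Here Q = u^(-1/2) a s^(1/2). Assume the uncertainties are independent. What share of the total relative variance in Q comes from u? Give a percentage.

(δQ/Q)² = (−½·δu/u)² + (1·δa/a)² + (½·δs/s)²
  u term: (-0.5×0.0966)² = 0.00233
  a term: (1×0.0854)² = 0.00729
  s term: (0.5×0.0892)² = 0.00199
Total = 0.0116. Share from u = 0.00233/0.0116 = 0.201.

20.1%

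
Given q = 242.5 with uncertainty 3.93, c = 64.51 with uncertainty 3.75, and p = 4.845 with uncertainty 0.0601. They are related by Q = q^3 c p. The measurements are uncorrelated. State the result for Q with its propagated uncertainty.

Each factor contributes (exponent × relative error)² to (δQ/Q)²:
  (3·δq/q)² = (3×0.0162)² = 0.00236;  (1·δc/c)² = (1×0.0581)² = 0.00338;  (1·δp/p)² = (1×0.0124)² = 0.000154
δQ/Q = √(0.00590) = 0.0768
Q = 4.457e+09, so δQ = 0.0768 × 4.457e+09 = 3.42e+08.

(4.457 ± 0.342) × 10^9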